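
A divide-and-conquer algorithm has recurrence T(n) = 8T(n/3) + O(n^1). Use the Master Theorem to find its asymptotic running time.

Master Theorem for T(n) = 8T(n/3) + O(n^1):

a = 8, b = 3, c = 1
log_b(a) = log_3(8) = 1.8928

Case 1: c = 1 < log_3(8) = 1.8928
T(n) = O(n^(log_3 8))

For T(n) = 8T(n/3) + O(n^1): log_3(8) = 1.8928. This is Case 1 of the Master Theorem (c < log_b(a), work dominated by leaves), giving O(n^(log_3 8)).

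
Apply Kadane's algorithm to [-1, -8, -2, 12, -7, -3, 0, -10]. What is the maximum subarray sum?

Using Kadane's algorithm on [-1, -8, -2, 12, -7, -3, 0, -10]:

Scanning through the array:
Position 1 (value -8): max_ending_here = -8, max_so_far = -1
Position 2 (value -2): max_ending_here = -2, max_so_far = -1
Position 3 (value 12): max_ending_here = 12, max_so_far = 12
Position 4 (value -7): max_ending_here = 5, max_so_far = 12
Position 5 (value -3): max_ending_here = 2, max_so_far = 12
Position 6 (value 0): max_ending_here = 2, max_so_far = 12
Position 7 (value -10): max_ending_here = -8, max_so_far = 12

Maximum subarray: [12]
Maximum sum: 12

The maximum subarray is [12] with sum 12. This subarray runs from index 3 to index 3.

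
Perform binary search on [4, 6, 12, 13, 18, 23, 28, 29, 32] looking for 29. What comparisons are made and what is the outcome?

Binary search for 29 in [4, 6, 12, 13, 18, 23, 28, 29, 32]:

lo=0, hi=8, mid=4, arr[mid]=18 -> 18 < 29, search right half
lo=5, hi=8, mid=6, arr[mid]=28 -> 28 < 29, search right half
lo=7, hi=8, mid=7, arr[mid]=29 -> Found target at index 7!

Binary search finds 29 at index 7 after 3 comparisons. The search repeatedly halves the search space by comparing with the middle element.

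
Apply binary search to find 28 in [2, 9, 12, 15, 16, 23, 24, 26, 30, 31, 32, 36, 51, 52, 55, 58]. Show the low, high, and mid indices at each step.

Binary search for 28 in [2, 9, 12, 15, 16, 23, 24, 26, 30, 31, 32, 36, 51, 52, 55, 58]:

lo=0, hi=15, mid=7, arr[mid]=26 -> 26 < 28, search right half
lo=8, hi=15, mid=11, arr[mid]=36 -> 36 > 28, search left half
lo=8, hi=10, mid=9, arr[mid]=31 -> 31 > 28, search left half
lo=8, hi=8, mid=8, arr[mid]=30 -> 30 > 28, search left half
lo=8 > hi=7, target 28 not found

Binary search determines that 28 is not in the array after 4 comparisons. The search space was exhausted without finding the target.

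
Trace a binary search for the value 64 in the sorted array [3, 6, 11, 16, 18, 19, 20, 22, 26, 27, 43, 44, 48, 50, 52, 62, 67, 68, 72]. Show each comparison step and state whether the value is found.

Binary search for 64 in [3, 6, 11, 16, 18, 19, 20, 22, 26, 27, 43, 44, 48, 50, 52, 62, 67, 68, 72]:

lo=0, hi=18, mid=9, arr[mid]=27 -> 27 < 64, search right half
lo=10, hi=18, mid=14, arr[mid]=52 -> 52 < 64, search right half
lo=15, hi=18, mid=16, arr[mid]=67 -> 67 > 64, search left half
lo=15, hi=15, mid=15, arr[mid]=62 -> 62 < 64, search right half
lo=16 > hi=15, target 64 not found

Binary search determines that 64 is not in the array after 4 comparisons. The search space was exhausted without finding the target.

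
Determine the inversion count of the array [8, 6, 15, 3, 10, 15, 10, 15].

Finding inversions in [8, 6, 15, 3, 10, 15, 10, 15]:

(0, 1): arr[0]=8 > arr[1]=6
(0, 3): arr[0]=8 > arr[3]=3
(1, 3): arr[1]=6 > arr[3]=3
(2, 3): arr[2]=15 > arr[3]=3
(2, 4): arr[2]=15 > arr[4]=10
(2, 6): arr[2]=15 > arr[6]=10
(5, 6): arr[5]=15 > arr[6]=10

Total inversions: 7

The array has 7 inversion(s): (0,1), (0,3), (1,3), (2,3), (2,4), (2,6), (5,6). Each pair (i,j) satisfies i < j and arr[i] > arr[j].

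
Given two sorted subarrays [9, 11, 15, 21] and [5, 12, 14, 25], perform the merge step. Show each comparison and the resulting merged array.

Merging process:

Compare 9 vs 5: take 5 from right. Merged: [5]
Compare 9 vs 12: take 9 from left. Merged: [5, 9]
Compare 11 vs 12: take 11 from left. Merged: [5, 9, 11]
Compare 15 vs 12: take 12 from right. Merged: [5, 9, 11, 12]
Compare 15 vs 14: take 14 from right. Merged: [5, 9, 11, 12, 14]
Compare 15 vs 25: take 15 from left. Merged: [5, 9, 11, 12, 14, 15]
Compare 21 vs 25: take 21 from left. Merged: [5, 9, 11, 12, 14, 15, 21]
Append remaining from right: [25]. Merged: [5, 9, 11, 12, 14, 15, 21, 25]

Final merged array: [5, 9, 11, 12, 14, 15, 21, 25]
Total comparisons: 7

The merged array is [5, 9, 11, 12, 14, 15, 21, 25], requiring 7 comparisons. The merge step runs in O(n) time where n is the total number of elements.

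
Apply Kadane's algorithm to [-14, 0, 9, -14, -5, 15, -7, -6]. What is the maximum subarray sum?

Using Kadane's algorithm on [-14, 0, 9, -14, -5, 15, -7, -6]:

Scanning through the array:
Position 1 (value 0): max_ending_here = 0, max_so_far = 0
Position 2 (value 9): max_ending_here = 9, max_so_far = 9
Position 3 (value -14): max_ending_here = -5, max_so_far = 9
Position 4 (value -5): max_ending_here = -5, max_so_far = 9
Position 5 (value 15): max_ending_here = 15, max_so_far = 15
Position 6 (value -7): max_ending_here = 8, max_so_far = 15
Position 7 (value -6): max_ending_here = 2, max_so_far = 15

Maximum subarray: [15]
Maximum sum: 15

The maximum subarray is [15] with sum 15. This subarray runs from index 5 to index 5.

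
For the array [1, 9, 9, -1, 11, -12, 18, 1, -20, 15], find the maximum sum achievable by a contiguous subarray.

Using Kadane's algorithm on [1, 9, 9, -1, 11, -12, 18, 1, -20, 15]:

Scanning through the array:
Position 1 (value 9): max_ending_here = 10, max_so_far = 10
Position 2 (value 9): max_ending_here = 19, max_so_far = 19
Position 3 (value -1): max_ending_here = 18, max_so_far = 19
Position 4 (value 11): max_ending_here = 29, max_so_far = 29
Position 5 (value -12): max_ending_here = 17, max_so_far = 29
Position 6 (value 18): max_ending_here = 35, max_so_far = 35
Position 7 (value 1): max_ending_here = 36, max_so_far = 36
Position 8 (value -20): max_ending_here = 16, max_so_far = 36
Position 9 (value 15): max_ending_here = 31, max_so_far = 36

Maximum subarray: [1, 9, 9, -1, 11, -12, 18, 1]
Maximum sum: 36

The maximum subarray is [1, 9, 9, -1, 11, -12, 18, 1] with sum 36. This subarray runs from index 0 to index 7.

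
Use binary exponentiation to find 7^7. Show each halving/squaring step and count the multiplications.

Computing 7^7 by squaring (build up from 7^1; each line after the first costs one multiplication):

7^1 = 7
7^2 = (7^1)^2 = 7^2 = 49
7^3 = 7 * 7^2 = 7 * 49 = 343
7^6 = (7^3)^2 = 343^2 = 117649
7^7 = 7 * 7^6 = 7 * 117649 = 823543

Result: 823543
Multiplications needed: 4 (4 lines after 7^1)

7^7 = 823543. Using exponentiation by squaring, this requires 4 multiplications. The key idea: if the exponent is even, square the half-power; if odd, multiply by the base once.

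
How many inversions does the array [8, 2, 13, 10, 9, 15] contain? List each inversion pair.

Finding inversions in [8, 2, 13, 10, 9, 15]:

(0, 1): arr[0]=8 > arr[1]=2
(2, 3): arr[2]=13 > arr[3]=10
(2, 4): arr[2]=13 > arr[4]=9
(3, 4): arr[3]=10 > arr[4]=9

Total inversions: 4

The array has 4 inversion(s): (0,1), (2,3), (2,4), (3,4). Each pair (i,j) satisfies i < j and arr[i] > arr[j].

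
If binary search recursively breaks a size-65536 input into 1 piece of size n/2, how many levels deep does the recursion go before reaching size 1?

For divide and conquer with division factor 2:

Problem sizes at each level:
Level 0: 65536
Level 1: 32768
Level 2: 16384
Level 3: 8192
Level 4: 4096
Level 5: 2048
Level 6: 1024
Level 7: 512
Level 8: 256
Level 9: 128
Level 10: 64
Level 11: 32
Level 12: 16
Level 13: 8
Level 14: 4
Level 15: 2
Level 16: 1

The root is level 0 and the size-1 base case is level 16 (the tree spans levels 0 through 16, i.e. 17 levels counting the root), so the depth is the number of divisions: log_2(65536) = 16

The recursion tree depth is log_2(65536) = 16. At each level, the problem size is divided by 2, so it takes 16 divisions to reduce to a base case of size 1. The algorithm makes 1 recursive call at each level.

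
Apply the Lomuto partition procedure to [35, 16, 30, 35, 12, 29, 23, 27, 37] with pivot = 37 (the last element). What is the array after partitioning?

Lomuto partition with pivot = 37:

Initial array: [35, 16, 30, 35, 12, 29, 23, 27, 37]

arr[0]=35 <= 37: swap with position 0, array becomes [35, 16, 30, 35, 12, 29, 23, 27, 37]
arr[1]=16 <= 37: swap with position 1, array becomes [35, 16, 30, 35, 12, 29, 23, 27, 37]
arr[2]=30 <= 37: swap with position 2, array becomes [35, 16, 30, 35, 12, 29, 23, 27, 37]
arr[3]=35 <= 37: swap with position 3, array becomes [35, 16, 30, 35, 12, 29, 23, 27, 37]
arr[4]=12 <= 37: swap with position 4, array becomes [35, 16, 30, 35, 12, 29, 23, 27, 37]
arr[5]=29 <= 37: swap with position 5, array becomes [35, 16, 30, 35, 12, 29, 23, 27, 37]
arr[6]=23 <= 37: swap with position 6, array becomes [35, 16, 30, 35, 12, 29, 23, 27, 37]
arr[7]=27 <= 37: swap with position 7, array becomes [35, 16, 30, 35, 12, 29, 23, 27, 37]

Place pivot at position 8: [35, 16, 30, 35, 12, 29, 23, 27, 37]
Pivot position: 8

After partitioning with pivot 37, the array becomes [35, 16, 30, 35, 12, 29, 23, 27, 37]. The pivot is placed at index 8. All elements to the left of the pivot are <= 37, and all elements to the right are > 37.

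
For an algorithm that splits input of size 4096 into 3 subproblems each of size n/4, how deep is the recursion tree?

For divide and conquer with division factor 4:

Problem sizes at each level:
Level 0: 4096
Level 1: 1024
Level 2: 256
Level 3: 64
Level 4: 16
Level 5: 4
Level 6: 1

The root is level 0 and the size-1 base case is level 6 (the tree spans levels 0 through 6, i.e. 7 levels counting the root), so the depth is the number of divisions: log_4(4096) = 6

The recursion tree depth is log_4(4096) = 6. At each level, the problem size is divided by 4, so it takes 6 divisions to reduce to a base case of size 1. The algorithm makes 3 recursive calls at each level.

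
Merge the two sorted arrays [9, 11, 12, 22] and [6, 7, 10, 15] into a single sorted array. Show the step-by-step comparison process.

Merging process:

Compare 9 vs 6: take 6 from right. Merged: [6]
Compare 9 vs 7: take 7 from right. Merged: [6, 7]
Compare 9 vs 10: take 9 from left. Merged: [6, 7, 9]
Compare 11 vs 10: take 10 from right. Merged: [6, 7, 9, 10]
Compare 11 vs 15: take 11 from left. Merged: [6, 7, 9, 10, 11]
Compare 12 vs 15: take 12 from left. Merged: [6, 7, 9, 10, 11, 12]
Compare 22 vs 15: take 15 from right. Merged: [6, 7, 9, 10, 11, 12, 15]
Append remaining from left: [22]. Merged: [6, 7, 9, 10, 11, 12, 15, 22]

Final merged array: [6, 7, 9, 10, 11, 12, 15, 22]
Total comparisons: 7

The merged array is [6, 7, 9, 10, 11, 12, 15, 22], requiring 7 comparisons. The merge step runs in O(n) time where n is the total number of elements.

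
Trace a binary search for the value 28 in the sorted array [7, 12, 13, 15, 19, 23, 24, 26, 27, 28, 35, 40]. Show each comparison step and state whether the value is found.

Binary search for 28 in [7, 12, 13, 15, 19, 23, 24, 26, 27, 28, 35, 40]:

lo=0, hi=11, mid=5, arr[mid]=23 -> 23 < 28, search right half
lo=6, hi=11, mid=8, arr[mid]=27 -> 27 < 28, search right half
lo=9, hi=11, mid=10, arr[mid]=35 -> 35 > 28, search left half
lo=9, hi=9, mid=9, arr[mid]=28 -> Found target at index 9!

Binary search finds 28 at index 9 after 4 comparisons. The search repeatedly halves the search space by comparing with the middle element.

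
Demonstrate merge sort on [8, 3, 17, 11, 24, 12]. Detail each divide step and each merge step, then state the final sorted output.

Merge sort trace:

Split: [8, 3, 17, 11, 24, 12] -> [8, 3, 17] and [11, 24, 12]
  Split: [8, 3, 17] -> [8] and [3, 17]
    Split: [3, 17] -> [3] and [17]
    Merge: [3] + [17] -> [3, 17]
  Merge: [8] + [3, 17] -> [3, 8, 17]
  Split: [11, 24, 12] -> [11] and [24, 12]
    Split: [24, 12] -> [24] and [12]
    Merge: [24] + [12] -> [12, 24]
  Merge: [11] + [12, 24] -> [11, 12, 24]
Merge: [3, 8, 17] + [11, 12, 24] -> [3, 8, 11, 12, 17, 24]

Final sorted array: [3, 8, 11, 12, 17, 24]

The merge sort proceeds by recursively splitting the array and merging sorted halves.
After all merges, the sorted array is [3, 8, 11, 12, 17, 24].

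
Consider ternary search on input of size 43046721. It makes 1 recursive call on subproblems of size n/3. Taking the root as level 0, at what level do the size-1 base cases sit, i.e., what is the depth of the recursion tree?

For divide and conquer with division factor 3:

Problem sizes at each level:
Level 0: 43046721
Level 1: 14348907
Level 2: 4782969
Level 3: 1594323
Level 4: 531441
Level 5: 177147
Level 6: 59049
Level 7: 19683
Level 8: 6561
Level 9: 2187
Level 10: 729
Level 11: 243
Level 12: 81
Level 13: 27
Level 14: 9
Level 15: 3
Level 16: 1

The root is level 0 and the size-1 base case is level 16 (the tree spans levels 0 through 16, i.e. 17 levels counting the root), so the depth is the number of divisions: log_3(43046721) = 16

The recursion tree depth is log_3(43046721) = 16. At each level, the problem size is divided by 3, so it takes 16 divisions to reduce to a base case of size 1. The algorithm makes 1 recursive call at each level.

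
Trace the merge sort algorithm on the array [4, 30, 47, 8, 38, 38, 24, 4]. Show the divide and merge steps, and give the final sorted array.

Merge sort trace:

Split: [4, 30, 47, 8, 38, 38, 24, 4] -> [4, 30, 47, 8] and [38, 38, 24, 4]
  Split: [4, 30, 47, 8] -> [4, 30] and [47, 8]
    Split: [4, 30] -> [4] and [30]
    Merge: [4] + [30] -> [4, 30]
    Split: [47, 8] -> [47] and [8]
    Merge: [47] + [8] -> [8, 47]
  Merge: [4, 30] + [8, 47] -> [4, 8, 30, 47]
  Split: [38, 38, 24, 4] -> [38, 38] and [24, 4]
    Split: [38, 38] -> [38] and [38]
    Merge: [38] + [38] -> [38, 38]
    Split: [24, 4] -> [24] and [4]
    Merge: [24] + [4] -> [4, 24]
  Merge: [38, 38] + [4, 24] -> [4, 24, 38, 38]
Merge: [4, 8, 30, 47] + [4, 24, 38, 38] -> [4, 4, 8, 24, 30, 38, 38, 47]

Final sorted array: [4, 4, 8, 24, 30, 38, 38, 47]

The merge sort proceeds by recursively splitting the array and merging sorted halves.
After all merges, the sorted array is [4, 4, 8, 24, 30, 38, 38, 47].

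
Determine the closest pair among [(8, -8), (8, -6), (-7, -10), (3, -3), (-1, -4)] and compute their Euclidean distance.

Computing all pairwise distances among 5 points:

d((8, -8), (8, -6)) = 2.0 <-- minimum
d((8, -8), (-7, -10)) = 15.1327
d((8, -8), (3, -3)) = 7.0711
d((8, -8), (-1, -4)) = 9.8489
d((8, -6), (-7, -10)) = 15.5242
d((8, -6), (3, -3)) = 5.831
d((8, -6), (-1, -4)) = 9.2195
d((-7, -10), (3, -3)) = 12.2066
d((-7, -10), (-1, -4)) = 8.4853
d((3, -3), (-1, -4)) = 4.1231

Closest pair: (8, -8) and (8, -6) with distance 2.0

The closest pair is (8, -8) and (8, -6) with Euclidean distance 2.0. For 5 points, brute-force pairwise comparison is shown above. For large n, the divide-and-conquer algorithm (sort by x, recurse on halves, check the dividing strip) achieves O(n log n).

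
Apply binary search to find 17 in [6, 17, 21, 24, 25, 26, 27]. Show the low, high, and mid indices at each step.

Binary search for 17 in [6, 17, 21, 24, 25, 26, 27]:

lo=0, hi=6, mid=3, arr[mid]=24 -> 24 > 17, search left half
lo=0, hi=2, mid=1, arr[mid]=17 -> Found target at index 1!

Binary search finds 17 at index 1 after 2 comparisons. The search repeatedly halves the search space by comparing with the middle element.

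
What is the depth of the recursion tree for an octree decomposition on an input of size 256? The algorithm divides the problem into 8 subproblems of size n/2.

For divide and conquer with division factor 2:

Problem sizes at each level:
Level 0: 256
Level 1: 128
Level 2: 64
Level 3: 32
Level 4: 16
Level 5: 8
Level 6: 4
Level 7: 2
Level 8: 1

The root is level 0 and the size-1 base case is level 8 (the tree spans levels 0 through 8, i.e. 9 levels counting the root), so the depth is the number of divisions: log_2(256) = 8

The recursion tree depth is log_2(256) = 8. At each level, the problem size is divided by 2, so it takes 8 divisions to reduce to a base case of size 1. The algorithm makes 8 recursive calls at each level.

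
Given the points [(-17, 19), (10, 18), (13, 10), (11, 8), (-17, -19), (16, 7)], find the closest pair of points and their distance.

Computing all pairwise distances among 6 points:

d((-17, 19), (10, 18)) = 27.0185
d((-17, 19), (13, 10)) = 31.3209
d((-17, 19), (11, 8)) = 30.0832
d((-17, 19), (-17, -19)) = 38.0
d((-17, 19), (16, 7)) = 35.1141
d((10, 18), (13, 10)) = 8.544
d((10, 18), (11, 8)) = 10.0499
d((10, 18), (-17, -19)) = 45.8039
d((10, 18), (16, 7)) = 12.53
d((13, 10), (11, 8)) = 2.8284 <-- minimum
d((13, 10), (-17, -19)) = 41.7253
d((13, 10), (16, 7)) = 4.2426
d((11, 8), (-17, -19)) = 38.8973
d((11, 8), (16, 7)) = 5.099
d((-17, -19), (16, 7)) = 42.0119

Closest pair: (13, 10) and (11, 8) with distance 2.8284

The closest pair is (13, 10) and (11, 8) with Euclidean distance 2.8284. For 6 points, brute-force pairwise comparison is shown above. For large n, the divide-and-conquer algorithm (sort by x, recurse on halves, check the dividing strip) achieves O(n log n).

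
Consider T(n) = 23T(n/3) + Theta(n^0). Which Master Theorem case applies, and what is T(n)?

Master Theorem for T(n) = 23T(n/3) + O(n^0):

a = 23, b = 3, c = 0
log_b(a) = log_3(23) = 2.8540

Case 1: c = 0 < log_3(23) = 2.8540
T(n) = O(n^(log_3 23))

For T(n) = 23T(n/3) + O(n^0): log_3(23) = 2.8540. This is Case 1 of the Master Theorem (c < log_b(a), work dominated by leaves), giving O(n^(log_3 23)).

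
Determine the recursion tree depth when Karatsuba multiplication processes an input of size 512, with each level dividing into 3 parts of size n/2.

For divide and conquer with division factor 2:

Problem sizes at each level:
Level 0: 512
Level 1: 256
Level 2: 128
Level 3: 64
Level 4: 32
Level 5: 16
Level 6: 8
Level 7: 4
Level 8: 2
Level 9: 1

The root is level 0 and the size-1 base case is level 9 (the tree spans levels 0 through 9, i.e. 10 levels counting the root), so the depth is the number of divisions: log_2(512) = 9

The recursion tree depth is log_2(512) = 9. At each level, the problem size is divided by 2, so it takes 9 divisions to reduce to a base case of size 1. The algorithm makes 3 recursive calls at each level.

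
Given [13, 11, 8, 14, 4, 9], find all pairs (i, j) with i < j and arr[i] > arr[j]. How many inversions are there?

Finding inversions in [13, 11, 8, 14, 4, 9]:

(0, 1): arr[0]=13 > arr[1]=11
(0, 2): arr[0]=13 > arr[2]=8
(0, 4): arr[0]=13 > arr[4]=4
(0, 5): arr[0]=13 > arr[5]=9
(1, 2): arr[1]=11 > arr[2]=8
(1, 4): arr[1]=11 > arr[4]=4
(1, 5): arr[1]=11 > arr[5]=9
(2, 4): arr[2]=8 > arr[4]=4
(3, 4): arr[3]=14 > arr[4]=4
(3, 5): arr[3]=14 > arr[5]=9

Total inversions: 10

The array has 10 inversion(s): (0,1), (0,2), (0,4), (0,5), (1,2), (1,4), (1,5), (2,4), (3,4), (3,5). Each pair (i,j) satisfies i < j and arr[i] > arr[j].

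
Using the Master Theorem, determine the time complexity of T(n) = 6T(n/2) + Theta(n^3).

Master Theorem for T(n) = 6T(n/2) + O(n^3):

a = 6, b = 2, c = 3
log_b(a) = log_2(6) = 2.5850

Case 3: c = 3 > log_2(6) = 2.5850
T(n) = O(n^3) = O(n^3)

For T(n) = 6T(n/2) + O(n^3): log_2(6) = 2.5850. This is Case 3 of the Master Theorem (c > log_b(a), work dominated by root), giving O(n^3).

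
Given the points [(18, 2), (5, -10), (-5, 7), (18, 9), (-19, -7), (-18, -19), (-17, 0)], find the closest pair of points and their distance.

Computing all pairwise distances among 7 points:

d((18, 2), (5, -10)) = 17.6918
d((18, 2), (-5, 7)) = 23.5372
d((18, 2), (18, 9)) = 7.0 <-- minimum
d((18, 2), (-19, -7)) = 38.0789
d((18, 2), (-18, -19)) = 41.6773
d((18, 2), (-17, 0)) = 35.0571
d((5, -10), (-5, 7)) = 19.7231
d((5, -10), (18, 9)) = 23.0217
d((5, -10), (-19, -7)) = 24.1868
d((5, -10), (-18, -19)) = 24.6982
d((5, -10), (-17, 0)) = 24.1661
d((-5, 7), (18, 9)) = 23.0868
d((-5, 7), (-19, -7)) = 19.799
d((-5, 7), (-18, -19)) = 29.0689
d((-5, 7), (-17, 0)) = 13.8924
d((18, 9), (-19, -7)) = 40.3113
d((18, 9), (-18, -19)) = 45.607
d((18, 9), (-17, 0)) = 36.1386
d((-19, -7), (-18, -19)) = 12.0416
d((-19, -7), (-17, 0)) = 7.2801
d((-18, -19), (-17, 0)) = 19.0263

Closest pair: (18, 2) and (18, 9) with distance 7.0

The closest pair is (18, 2) and (18, 9) with Euclidean distance 7.0. For 7 points, brute-force pairwise comparison is shown above. For large n, the divide-and-conquer algorithm (sort by x, recurse on halves, check the dividing strip) achieves O(n log n).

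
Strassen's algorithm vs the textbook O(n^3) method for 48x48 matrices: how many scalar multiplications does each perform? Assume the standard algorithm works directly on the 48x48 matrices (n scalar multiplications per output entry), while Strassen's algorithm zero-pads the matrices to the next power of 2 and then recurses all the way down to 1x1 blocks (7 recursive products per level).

Matrix multiplication for 48x48 matrices:

Strassen's algorithm requires power-of-2 dimensions. Pad 48x48 to 64x64 (next power of 2).

Standard algorithm: 48^3 = 110592 multiplications
Strassen's algorithm: 7^(log2(64)) = 7^6 = 117649 multiplications
Difference: 110592 - 117649 = -7057 (Strassen uses MORE here due to padding overhead — for small or just-over-power-of-2 n, padding can outweigh the per-level savings)

Standard: 110592 multiplications (48^3). Strassen: 117649 multiplications (7^6, after padding to 64x64). Strassen reduces 8 recursive multiplications to 7 at each level.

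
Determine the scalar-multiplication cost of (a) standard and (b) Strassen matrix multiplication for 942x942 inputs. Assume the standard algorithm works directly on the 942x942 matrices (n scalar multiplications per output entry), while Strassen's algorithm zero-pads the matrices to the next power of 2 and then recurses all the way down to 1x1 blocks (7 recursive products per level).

Matrix multiplication for 942x942 matrices:

Strassen's algorithm requires power-of-2 dimensions. Pad 942x942 to 1024x1024 (next power of 2).

Standard algorithm: 942^3 = 835896888 multiplications
Strassen's algorithm: 7^(log2(1024)) = 7^10 = 282475249 multiplications
Savings: 835896888 - 282475249 = 553421639 multiplications

Standard: 835896888 multiplications (942^3). Strassen: 282475249 multiplications (7^10, after padding to 1024x1024). Strassen reduces 8 recursive multiplications to 7 at each level.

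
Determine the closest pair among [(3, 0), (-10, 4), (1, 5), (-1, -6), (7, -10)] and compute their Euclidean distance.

Computing all pairwise distances among 5 points:

d((3, 0), (-10, 4)) = 13.6015
d((3, 0), (1, 5)) = 5.3852 <-- minimum
d((3, 0), (-1, -6)) = 7.2111
d((3, 0), (7, -10)) = 10.7703
d((-10, 4), (1, 5)) = 11.0454
d((-10, 4), (-1, -6)) = 13.4536
d((-10, 4), (7, -10)) = 22.0227
d((1, 5), (-1, -6)) = 11.1803
d((1, 5), (7, -10)) = 16.1555
d((-1, -6), (7, -10)) = 8.9443

Closest pair: (3, 0) and (1, 5) with distance 5.3852

The closest pair is (3, 0) and (1, 5) with Euclidean distance 5.3852. For 5 points, brute-force pairwise comparison is shown above. For large n, the divide-and-conquer algorithm (sort by x, recurse on halves, check the dividing strip) achieves O(n log n).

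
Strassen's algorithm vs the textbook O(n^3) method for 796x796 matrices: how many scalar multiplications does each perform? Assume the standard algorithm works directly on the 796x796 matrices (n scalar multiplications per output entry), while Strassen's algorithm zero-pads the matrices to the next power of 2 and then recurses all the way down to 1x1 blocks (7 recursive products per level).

Matrix multiplication for 796x796 matrices:

Strassen's algorithm requires power-of-2 dimensions. Pad 796x796 to 1024x1024 (next power of 2).

Standard algorithm: 796^3 = 504358336 multiplications
Strassen's algorithm: 7^(log2(1024)) = 7^10 = 282475249 multiplications
Savings: 504358336 - 282475249 = 221883087 multiplications

Standard: 504358336 multiplications (796^3). Strassen: 282475249 multiplications (7^10, after padding to 1024x1024). Strassen reduces 8 recursive multiplications to 7 at each level.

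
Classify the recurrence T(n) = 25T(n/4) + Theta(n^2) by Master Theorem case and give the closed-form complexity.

Master Theorem for T(n) = 25T(n/4) + O(n^2):

a = 25, b = 4, c = 2
log_b(a) = log_4(25) = 2.3219

Case 1: c = 2 < log_4(25) = 2.3219
T(n) = O(n^(log_4 25))

For T(n) = 25T(n/4) + O(n^2): log_4(25) = 2.3219. This is Case 1 of the Master Theorem (c < log_b(a), work dominated by leaves), giving O(n^(log_4 25)).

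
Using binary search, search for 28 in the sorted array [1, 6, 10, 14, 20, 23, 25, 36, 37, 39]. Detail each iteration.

Binary search for 28 in [1, 6, 10, 14, 20, 23, 25, 36, 37, 39]:

lo=0, hi=9, mid=4, arr[mid]=20 -> 20 < 28, search right half
lo=5, hi=9, mid=7, arr[mid]=36 -> 36 > 28, search left half
lo=5, hi=6, mid=5, arr[mid]=23 -> 23 < 28, search right half
lo=6, hi=6, mid=6, arr[mid]=25 -> 25 < 28, search right half
lo=7 > hi=6, target 28 not found

Binary search determines that 28 is not in the array after 4 comparisons. The search space was exhausted without finding the target.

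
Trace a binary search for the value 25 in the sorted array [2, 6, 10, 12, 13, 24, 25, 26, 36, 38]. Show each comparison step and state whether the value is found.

Binary search for 25 in [2, 6, 10, 12, 13, 24, 25, 26, 36, 38]:

lo=0, hi=9, mid=4, arr[mid]=13 -> 13 < 25, search right half
lo=5, hi=9, mid=7, arr[mid]=26 -> 26 > 25, search left half
lo=5, hi=6, mid=5, arr[mid]=24 -> 24 < 25, search right half
lo=6, hi=6, mid=6, arr[mid]=25 -> Found target at index 6!

Binary search finds 25 at index 6 after 4 comparisons. The search repeatedly halves the search space by comparing with the middle element.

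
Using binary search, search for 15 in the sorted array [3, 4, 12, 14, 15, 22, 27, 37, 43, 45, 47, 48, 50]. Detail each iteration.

Binary search for 15 in [3, 4, 12, 14, 15, 22, 27, 37, 43, 45, 47, 48, 50]:

lo=0, hi=12, mid=6, arr[mid]=27 -> 27 > 15, search left half
lo=0, hi=5, mid=2, arr[mid]=12 -> 12 < 15, search right half
lo=3, hi=5, mid=4, arr[mid]=15 -> Found target at index 4!

Binary search finds 15 at index 4 after 3 comparisons. The search repeatedly halves the search space by comparing with the middle element.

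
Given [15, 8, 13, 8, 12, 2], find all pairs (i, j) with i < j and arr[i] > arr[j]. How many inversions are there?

Finding inversions in [15, 8, 13, 8, 12, 2]:

(0, 1): arr[0]=15 > arr[1]=8
(0, 2): arr[0]=15 > arr[2]=13
(0, 3): arr[0]=15 > arr[3]=8
(0, 4): arr[0]=15 > arr[4]=12
(0, 5): arr[0]=15 > arr[5]=2
(1, 5): arr[1]=8 > arr[5]=2
(2, 3): arr[2]=13 > arr[3]=8
(2, 4): arr[2]=13 > arr[4]=12
(2, 5): arr[2]=13 > arr[5]=2
(3, 5): arr[3]=8 > arr[5]=2
(4, 5): arr[4]=12 > arr[5]=2

Total inversions: 11

The array has 11 inversion(s): (0,1), (0,2), (0,3), (0,4), (0,5), (1,5), (2,3), (2,4), (2,5), (3,5), (4,5). Each pair (i,j) satisfies i < j and arr[i] > arr[j].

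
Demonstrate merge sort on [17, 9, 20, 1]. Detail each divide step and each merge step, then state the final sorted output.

Merge sort trace:

Split: [17, 9, 20, 1] -> [17, 9] and [20, 1]
  Split: [17, 9] -> [17] and [9]
  Merge: [17] + [9] -> [9, 17]
  Split: [20, 1] -> [20] and [1]
  Merge: [20] + [1] -> [1, 20]
Merge: [9, 17] + [1, 20] -> [1, 9, 17, 20]

Final sorted array: [1, 9, 17, 20]

The merge sort proceeds by recursively splitting the array and merging sorted halves.
After all merges, the sorted array is [1, 9, 17, 20].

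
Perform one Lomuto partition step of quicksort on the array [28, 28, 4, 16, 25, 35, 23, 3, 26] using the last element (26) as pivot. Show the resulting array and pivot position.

Lomuto partition with pivot = 26:

Initial array: [28, 28, 4, 16, 25, 35, 23, 3, 26]

arr[0]=28 > 26: no swap
arr[1]=28 > 26: no swap
arr[2]=4 <= 26: swap with position 0, array becomes [4, 28, 28, 16, 25, 35, 23, 3, 26]
arr[3]=16 <= 26: swap with position 1, array becomes [4, 16, 28, 28, 25, 35, 23, 3, 26]
arr[4]=25 <= 26: swap with position 2, array becomes [4, 16, 25, 28, 28, 35, 23, 3, 26]
arr[5]=35 > 26: no swap
arr[6]=23 <= 26: swap with position 3, array becomes [4, 16, 25, 23, 28, 35, 28, 3, 26]
arr[7]=3 <= 26: swap with position 4, array becomes [4, 16, 25, 23, 3, 35, 28, 28, 26]

Place pivot at position 5: [4, 16, 25, 23, 3, 26, 28, 28, 35]
Pivot position: 5

After partitioning with pivot 26, the array becomes [4, 16, 25, 23, 3, 26, 28, 28, 35]. The pivot is placed at index 5. All elements to the left of the pivot are <= 26, and all elements to the right are > 26.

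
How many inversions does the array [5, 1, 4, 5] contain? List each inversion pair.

Finding inversions in [5, 1, 4, 5]:

(0, 1): arr[0]=5 > arr[1]=1
(0, 2): arr[0]=5 > arr[2]=4

Total inversions: 2

The array has 2 inversion(s): (0,1), (0,2). Each pair (i,j) satisfies i < j and arr[i] > arr[j].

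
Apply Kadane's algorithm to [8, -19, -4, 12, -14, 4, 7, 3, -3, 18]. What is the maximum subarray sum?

Using Kadane's algorithm on [8, -19, -4, 12, -14, 4, 7, 3, -3, 18]:

Scanning through the array:
Position 1 (value -19): max_ending_here = -11, max_so_far = 8
Position 2 (value -4): max_ending_here = -4, max_so_far = 8
Position 3 (value 12): max_ending_here = 12, max_so_far = 12
Position 4 (value -14): max_ending_here = -2, max_so_far = 12
Position 5 (value 4): max_ending_here = 4, max_so_far = 12
Position 6 (value 7): max_ending_here = 11, max_so_far = 12
Position 7 (value 3): max_ending_here = 14, max_so_far = 14
Position 8 (value -3): max_ending_here = 11, max_so_far = 14
Position 9 (value 18): max_ending_here = 29, max_so_far = 29

Maximum subarray: [4, 7, 3, -3, 18]
Maximum sum: 29

The maximum subarray is [4, 7, 3, -3, 18] with sum 29. This subarray runs from index 5 to index 9.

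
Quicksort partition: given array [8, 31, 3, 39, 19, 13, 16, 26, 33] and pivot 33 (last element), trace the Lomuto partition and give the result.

Lomuto partition with pivot = 33:

Initial array: [8, 31, 3, 39, 19, 13, 16, 26, 33]

arr[0]=8 <= 33: swap with position 0, array becomes [8, 31, 3, 39, 19, 13, 16, 26, 33]
arr[1]=31 <= 33: swap with position 1, array becomes [8, 31, 3, 39, 19, 13, 16, 26, 33]
arr[2]=3 <= 33: swap with position 2, array becomes [8, 31, 3, 39, 19, 13, 16, 26, 33]
arr[3]=39 > 33: no swap
arr[4]=19 <= 33: swap with position 3, array becomes [8, 31, 3, 19, 39, 13, 16, 26, 33]
arr[5]=13 <= 33: swap with position 4, array becomes [8, 31, 3, 19, 13, 39, 16, 26, 33]
arr[6]=16 <= 33: swap with position 5, array becomes [8, 31, 3, 19, 13, 16, 39, 26, 33]
arr[7]=26 <= 33: swap with position 6, array becomes [8, 31, 3, 19, 13, 16, 26, 39, 33]

Place pivot at position 7: [8, 31, 3, 19, 13, 16, 26, 33, 39]
Pivot position: 7

After partitioning with pivot 33, the array becomes [8, 31, 3, 19, 13, 16, 26, 33, 39]. The pivot is placed at index 7. All elements to the left of the pivot are <= 33, and all elements to the right are > 33.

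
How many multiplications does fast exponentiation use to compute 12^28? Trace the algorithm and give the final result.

Computing 12^28 by squaring (build up from 12^1; each line after the first costs one multiplication):

12^1 = 12
12^2 = (12^1)^2 = 12^2 = 144
12^3 = 12 * 12^2 = 12 * 144 = 1728
12^6 = (12^3)^2 = 1728^2 = 2985984
12^7 = 12 * 12^6 = 12 * 2985984 = 35831808
12^14 = (12^7)^2 = 35831808^2 = 1283918464548864
12^28 = (12^14)^2 = 1283918464548864^2 = 1648446623609512543951043690496

Result: 1648446623609512543951043690496
Multiplications needed: 6 (6 lines after 12^1)

12^28 = 1648446623609512543951043690496. Using exponentiation by squaring, this requires 6 multiplications. The key idea: if the exponent is even, square the half-power; if odd, multiply by the base once.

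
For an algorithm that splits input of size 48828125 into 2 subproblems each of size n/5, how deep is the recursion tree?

For divide and conquer with division factor 5:

Problem sizes at each level:
Level 0: 48828125
Level 1: 9765625
Level 2: 1953125
Level 3: 390625
Level 4: 78125
Level 5: 15625
Level 6: 3125
Level 7: 625
Level 8: 125
Level 9: 25
Level 10: 5
Level 11: 1

The root is level 0 and the size-1 base case is level 11 (the tree spans levels 0 through 11, i.e. 12 levels counting the root), so the depth is the number of divisions: log_5(48828125) = 11

The recursion tree depth is log_5(48828125) = 11. At each level, the problem size is divided by 5, so it takes 11 divisions to reduce to a base case of size 1. The algorithm makes 2 recursive calls at each level.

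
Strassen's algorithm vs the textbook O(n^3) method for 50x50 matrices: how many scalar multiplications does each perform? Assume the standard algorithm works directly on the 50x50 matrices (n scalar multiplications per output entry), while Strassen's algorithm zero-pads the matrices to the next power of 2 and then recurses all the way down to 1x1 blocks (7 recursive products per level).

Matrix multiplication for 50x50 matrices:

Strassen's algorithm requires power-of-2 dimensions. Pad 50x50 to 64x64 (next power of 2).

Standard algorithm: 50^3 = 125000 multiplications
Strassen's algorithm: 7^(log2(64)) = 7^6 = 117649 multiplications
Savings: 125000 - 117649 = 7351 multiplications

Standard: 125000 multiplications (50^3). Strassen: 117649 multiplications (7^6, after padding to 64x64). Strassen reduces 8 recursive multiplications to 7 at each level.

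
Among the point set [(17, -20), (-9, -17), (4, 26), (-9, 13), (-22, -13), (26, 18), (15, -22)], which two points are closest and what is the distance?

Computing all pairwise distances among 7 points:

d((17, -20), (-9, -17)) = 26.1725
d((17, -20), (4, 26)) = 47.8017
d((17, -20), (-9, 13)) = 42.0119
d((17, -20), (-22, -13)) = 39.6232
d((17, -20), (26, 18)) = 39.0512
d((17, -20), (15, -22)) = 2.8284 <-- minimum
d((-9, -17), (4, 26)) = 44.9222
d((-9, -17), (-9, 13)) = 30.0
d((-9, -17), (-22, -13)) = 13.6015
d((-9, -17), (26, 18)) = 49.4975
d((-9, -17), (15, -22)) = 24.5153
d((4, 26), (-9, 13)) = 18.3848
d((4, 26), (-22, -13)) = 46.8722
d((4, 26), (26, 18)) = 23.4094
d((4, 26), (15, -22)) = 49.2443
d((-9, 13), (-22, -13)) = 29.0689
d((-9, 13), (26, 18)) = 35.3553
d((-9, 13), (15, -22)) = 42.4382
d((-22, -13), (26, 18)) = 57.1402
d((-22, -13), (15, -22)) = 38.0789
d((26, 18), (15, -22)) = 41.4849

Closest pair: (17, -20) and (15, -22) with distance 2.8284

The closest pair is (17, -20) and (15, -22) with Euclidean distance 2.8284. For 7 points, brute-force pairwise comparison is shown above. For large n, the divide-and-conquer algorithm (sort by x, recurse on halves, check the dividing strip) achieves O(n log n).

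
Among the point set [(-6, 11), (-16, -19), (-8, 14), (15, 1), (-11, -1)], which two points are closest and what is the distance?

Computing all pairwise distances among 5 points:

d((-6, 11), (-16, -19)) = 31.6228
d((-6, 11), (-8, 14)) = 3.6056 <-- minimum
d((-6, 11), (15, 1)) = 23.2594
d((-6, 11), (-11, -1)) = 13.0
d((-16, -19), (-8, 14)) = 33.9559
d((-16, -19), (15, 1)) = 36.8917
d((-16, -19), (-11, -1)) = 18.6815
d((-8, 14), (15, 1)) = 26.4197
d((-8, 14), (-11, -1)) = 15.2971
d((15, 1), (-11, -1)) = 26.0768

Closest pair: (-6, 11) and (-8, 14) with distance 3.6056

The closest pair is (-6, 11) and (-8, 14) with Euclidean distance 3.6056. For 5 points, brute-force pairwise comparison is shown above. For large n, the divide-and-conquer algorithm (sort by x, recurse on halves, check the dividing strip) achieves O(n log n).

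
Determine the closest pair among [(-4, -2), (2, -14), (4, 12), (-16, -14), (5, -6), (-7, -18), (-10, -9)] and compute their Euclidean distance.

Computing all pairwise distances among 7 points:

d((-4, -2), (2, -14)) = 13.4164
d((-4, -2), (4, 12)) = 16.1245
d((-4, -2), (-16, -14)) = 16.9706
d((-4, -2), (5, -6)) = 9.8489
d((-4, -2), (-7, -18)) = 16.2788
d((-4, -2), (-10, -9)) = 9.2195
d((2, -14), (4, 12)) = 26.0768
d((2, -14), (-16, -14)) = 18.0
d((2, -14), (5, -6)) = 8.544
d((2, -14), (-7, -18)) = 9.8489
d((2, -14), (-10, -9)) = 13.0
d((4, 12), (-16, -14)) = 32.8024
d((4, 12), (5, -6)) = 18.0278
d((4, 12), (-7, -18)) = 31.9531
d((4, 12), (-10, -9)) = 25.2389
d((-16, -14), (5, -6)) = 22.4722
d((-16, -14), (-7, -18)) = 9.8489
d((-16, -14), (-10, -9)) = 7.8102 <-- minimum
d((5, -6), (-7, -18)) = 16.9706
d((5, -6), (-10, -9)) = 15.2971
d((-7, -18), (-10, -9)) = 9.4868

Closest pair: (-16, -14) and (-10, -9) with distance 7.8102

The closest pair is (-16, -14) and (-10, -9) with Euclidean distance 7.8102. For 7 points, brute-force pairwise comparison is shown above. For large n, the divide-and-conquer algorithm (sort by x, recurse on halves, check the dividing strip) achieves O(n log n).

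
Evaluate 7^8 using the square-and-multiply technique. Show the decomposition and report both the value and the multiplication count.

Computing 7^8 by squaring (build up from 7^1; each line after the first costs one multiplication):

7^1 = 7
7^2 = (7^1)^2 = 7^2 = 49
7^4 = (7^2)^2 = 49^2 = 2401
7^8 = (7^4)^2 = 2401^2 = 5764801

Result: 5764801
Multiplications needed: 3 (3 lines after 7^1)

7^8 = 5764801. Using exponentiation by squaring, this requires 3 multiplications. The key idea: if the exponent is even, square the half-power; if odd, multiply by the base once.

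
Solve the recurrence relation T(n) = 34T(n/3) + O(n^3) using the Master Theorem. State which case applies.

Master Theorem for T(n) = 34T(n/3) + O(n^3):

a = 34, b = 3, c = 3
log_b(a) = log_3(34) = 3.2098

Case 1: c = 3 < log_3(34) = 3.2098
T(n) = O(n^(log_3 34))

For T(n) = 34T(n/3) + O(n^3): log_3(34) = 3.2098. This is Case 1 of the Master Theorem (c < log_b(a), work dominated by leaves), giving O(n^(log_3 34)).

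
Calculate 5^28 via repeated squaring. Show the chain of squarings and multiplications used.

Computing 5^28 by squaring (build up from 5^1; each line after the first costs one multiplication):

5^1 = 5
5^2 = (5^1)^2 = 5^2 = 25
5^3 = 5 * 5^2 = 5 * 25 = 125
5^6 = (5^3)^2 = 125^2 = 15625
5^7 = 5 * 5^6 = 5 * 15625 = 78125
5^14 = (5^7)^2 = 78125^2 = 6103515625
5^28 = (5^14)^2 = 6103515625^2 = 37252902984619140625

Result: 37252902984619140625
Multiplications needed: 6 (6 lines after 5^1)

5^28 = 37252902984619140625. Using exponentiation by squaring, this requires 6 multiplications. The key idea: if the exponent is even, square the half-power; if odd, multiply by the base once.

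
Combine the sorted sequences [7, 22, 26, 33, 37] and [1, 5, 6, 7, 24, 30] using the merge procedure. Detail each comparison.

Merging process:

Compare 7 vs 1: take 1 from right. Merged: [1]
Compare 7 vs 5: take 5 from right. Merged: [1, 5]
Compare 7 vs 6: take 6 from right. Merged: [1, 5, 6]
Compare 7 vs 7: take 7 from left. Merged: [1, 5, 6, 7]
Compare 22 vs 7: take 7 from right. Merged: [1, 5, 6, 7, 7]
Compare 22 vs 24: take 22 from left. Merged: [1, 5, 6, 7, 7, 22]
Compare 26 vs 24: take 24 from right. Merged: [1, 5, 6, 7, 7, 22, 24]
Compare 26 vs 30: take 26 from left. Merged: [1, 5, 6, 7, 7, 22, 24, 26]
Compare 33 vs 30: take 30 from right. Merged: [1, 5, 6, 7, 7, 22, 24, 26, 30]
Append remaining from left: [33, 37]. Merged: [1, 5, 6, 7, 7, 22, 24, 26, 30, 33, 37]

Final merged array: [1, 5, 6, 7, 7, 22, 24, 26, 30, 33, 37]
Total comparisons: 9

The merged array is [1, 5, 6, 7, 7, 22, 24, 26, 30, 33, 37], requiring 9 comparisons. The merge step runs in O(n) time where n is the total number of elements.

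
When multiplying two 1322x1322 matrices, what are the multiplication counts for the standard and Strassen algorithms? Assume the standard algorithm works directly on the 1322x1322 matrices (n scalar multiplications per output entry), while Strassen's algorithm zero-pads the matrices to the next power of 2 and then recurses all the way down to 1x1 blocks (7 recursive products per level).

Matrix multiplication for 1322x1322 matrices:

Strassen's algorithm requires power-of-2 dimensions. Pad 1322x1322 to 2048x2048 (next power of 2).

Standard algorithm: 1322^3 = 2310438248 multiplications
Strassen's algorithm: 7^(log2(2048)) = 7^11 = 1977326743 multiplications
Savings: 2310438248 - 1977326743 = 333111505 multiplications

Standard: 2310438248 multiplications (1322^3). Strassen: 1977326743 multiplications (7^11, after padding to 2048x2048). Strassen reduces 8 recursive multiplications to 7 at each level.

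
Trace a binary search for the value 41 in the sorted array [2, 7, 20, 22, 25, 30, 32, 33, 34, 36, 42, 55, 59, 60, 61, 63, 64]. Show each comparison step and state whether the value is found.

Binary search for 41 in [2, 7, 20, 22, 25, 30, 32, 33, 34, 36, 42, 55, 59, 60, 61, 63, 64]:

lo=0, hi=16, mid=8, arr[mid]=34 -> 34 < 41, search right half
lo=9, hi=16, mid=12, arr[mid]=59 -> 59 > 41, search left half
lo=9, hi=11, mid=10, arr[mid]=42 -> 42 > 41, search left half
lo=9, hi=9, mid=9, arr[mid]=36 -> 36 < 41, search right half
lo=10 > hi=9, target 41 not found

Binary search determines that 41 is not in the array after 4 comparisons. The search space was exhausted without finding the target.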